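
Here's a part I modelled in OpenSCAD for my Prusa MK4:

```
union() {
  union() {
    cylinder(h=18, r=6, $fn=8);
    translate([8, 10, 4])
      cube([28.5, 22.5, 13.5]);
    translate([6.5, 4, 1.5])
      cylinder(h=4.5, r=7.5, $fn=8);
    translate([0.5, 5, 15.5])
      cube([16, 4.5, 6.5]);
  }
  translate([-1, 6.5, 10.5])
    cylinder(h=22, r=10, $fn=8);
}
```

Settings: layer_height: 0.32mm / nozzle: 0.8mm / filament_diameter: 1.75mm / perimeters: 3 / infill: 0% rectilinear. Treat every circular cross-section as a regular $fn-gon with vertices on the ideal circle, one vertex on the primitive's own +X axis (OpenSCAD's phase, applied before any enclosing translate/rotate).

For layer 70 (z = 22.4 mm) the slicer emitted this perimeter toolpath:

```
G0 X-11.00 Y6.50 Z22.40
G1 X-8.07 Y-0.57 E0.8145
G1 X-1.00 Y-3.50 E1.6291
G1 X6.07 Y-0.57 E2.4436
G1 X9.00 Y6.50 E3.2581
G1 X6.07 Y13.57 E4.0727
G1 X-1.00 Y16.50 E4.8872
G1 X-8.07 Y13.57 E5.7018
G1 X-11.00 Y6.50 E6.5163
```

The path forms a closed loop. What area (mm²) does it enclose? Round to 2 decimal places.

282.80 mm²

Apply the shoelace formula to the sequence of (X, Y) vertices; enclosed area = 282.80 mm².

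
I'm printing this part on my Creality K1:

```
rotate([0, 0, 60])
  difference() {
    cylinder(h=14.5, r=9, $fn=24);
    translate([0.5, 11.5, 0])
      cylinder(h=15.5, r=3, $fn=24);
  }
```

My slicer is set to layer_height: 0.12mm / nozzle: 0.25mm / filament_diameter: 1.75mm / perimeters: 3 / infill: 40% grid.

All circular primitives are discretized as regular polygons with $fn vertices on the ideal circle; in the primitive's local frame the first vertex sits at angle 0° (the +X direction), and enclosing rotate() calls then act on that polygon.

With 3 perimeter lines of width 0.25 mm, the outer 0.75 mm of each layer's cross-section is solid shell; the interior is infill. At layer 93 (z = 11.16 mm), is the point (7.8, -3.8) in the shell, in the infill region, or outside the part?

shell

At z = 11.16 mm: the r=9 cylinder contributes a regular 24-gon of circumradius 9; the cylinder at (0.5, 11.5): section is a regular 24-gon, circumradius r=3; Taking the first minus the rest: starting from the r=9 cylinder, the r=3 cylinder at (0.5, 11.5) partially overlaps it — only the 0.75 mm² overlap (of its 27.95 mm²) is removed, clipping the outline — 1 connected region; (rotated 60° about Z; rotation is an isometry so areas/perimeters/island counts are preserved). Overall, the cross-section is a single solid region. Undo the 60° rotation: the query point maps to (0.609, -8.655) in the un-rotated model frame. The nearest boundary edge runs (2.33, -8.69)→(-0.00, -9.00); distance from the point to it = 0.26 mm. The point is inside the cross-section, 0.26 mm from the nearest boundary — within the 0.75 mm shell band (3 × 0.25).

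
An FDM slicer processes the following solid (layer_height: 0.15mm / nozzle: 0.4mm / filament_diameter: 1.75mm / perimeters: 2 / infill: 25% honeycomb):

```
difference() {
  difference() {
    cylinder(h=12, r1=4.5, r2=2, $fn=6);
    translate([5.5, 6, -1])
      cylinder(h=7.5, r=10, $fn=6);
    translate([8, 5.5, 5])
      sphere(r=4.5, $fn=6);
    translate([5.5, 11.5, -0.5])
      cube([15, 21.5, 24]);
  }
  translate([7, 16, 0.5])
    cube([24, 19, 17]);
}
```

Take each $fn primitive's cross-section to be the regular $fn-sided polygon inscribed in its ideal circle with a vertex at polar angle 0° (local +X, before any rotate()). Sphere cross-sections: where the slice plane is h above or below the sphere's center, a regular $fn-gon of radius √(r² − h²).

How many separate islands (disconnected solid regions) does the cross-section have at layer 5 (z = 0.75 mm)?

At z = 0.75 mm: the cone contributes a regular 6-gon of circumradius 4.344 (interpolated between r1=4.5 and r2=2 at t=0.062); the cylinder at (5.5, 6): section is a regular 6-gon, circumradius r=10; the r=4.5 sphere at (8, 5.5) contributes a regular 6-gon of circumradius √(4.5²−4.25²) = 1.479; the cube at (5.5, 11.5) (footprint 15×21.5) is included at this height; Subtracting the remaining from the first: starting from the cone, the r=10 cylinder at (5.5, 6) partially overlaps it — only the 30.00 mm² overlap (of its 259.81 mm²) is removed, clipping the outline; the r=4.5 sphere at (8, 5.5) misses the remaining region (no effect); the 15×21.5 cube at (5.5, 11.5) misses the remaining region (no effect) — 1 connected region; the 24×19 cube at (7, 16) contributes its full rectangle; Subtracting the remaining from the first: starting from that combined region, the 24×19 cube at (7, 16) misses the remaining region (no effect) — 1 connected region. Overall, the cross-section is a single solid region. Island count = 1.

1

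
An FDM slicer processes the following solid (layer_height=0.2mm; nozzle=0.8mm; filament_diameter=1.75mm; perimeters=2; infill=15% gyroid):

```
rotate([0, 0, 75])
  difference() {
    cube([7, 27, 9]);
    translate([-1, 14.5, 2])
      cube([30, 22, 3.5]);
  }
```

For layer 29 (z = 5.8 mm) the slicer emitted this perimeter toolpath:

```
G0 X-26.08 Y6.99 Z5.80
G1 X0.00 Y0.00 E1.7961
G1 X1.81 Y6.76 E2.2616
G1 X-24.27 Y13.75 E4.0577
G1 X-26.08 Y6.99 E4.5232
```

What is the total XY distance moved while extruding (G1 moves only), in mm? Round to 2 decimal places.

68.00 mm

Sum the Euclidean lengths of each G1 segment: total = 68.00 mm.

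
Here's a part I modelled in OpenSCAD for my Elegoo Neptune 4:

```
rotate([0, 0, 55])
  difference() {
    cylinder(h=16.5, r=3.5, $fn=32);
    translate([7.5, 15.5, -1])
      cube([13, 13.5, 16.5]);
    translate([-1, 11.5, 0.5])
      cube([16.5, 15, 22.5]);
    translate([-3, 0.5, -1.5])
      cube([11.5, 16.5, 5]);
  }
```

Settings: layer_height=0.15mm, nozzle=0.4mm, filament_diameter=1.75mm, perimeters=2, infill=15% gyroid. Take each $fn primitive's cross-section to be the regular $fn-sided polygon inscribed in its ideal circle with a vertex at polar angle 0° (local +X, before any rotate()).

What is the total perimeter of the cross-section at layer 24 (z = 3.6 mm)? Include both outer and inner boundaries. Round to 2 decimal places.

21.96 mm

At z = 3.6 mm: the cylinder: section is a regular 32-gon, circumradius r=3.5 (perimeter = 2·32·3.500·sin(180°/32) = 21.96 mm); the 13×13.5 cube at (7.5, 15.5) contributes its full rectangle (perimeter 53.00 mm); the 16.5×15 cube at (-1, 11.5) contributes its full rectangle (perimeter 63.00 mm); the cube at (-3, 0.5) is not intersected at this z (z outside [-1.5, 3.5]); After the difference (first − rest): starting from the r=3.5 cylinder, the 13×13.5 cube at (7.5, 15.5) misses the remaining region (no effect); the 16.5×15 cube at (-1, 11.5) misses the remaining region (no effect) — boundary = 21.96 mm; (whole slice rotated 55° about Z — lengths, areas and connectivity unchanged). Overall, the cross-section is a single solid region. Total boundary length (outer) = 21.96 mm.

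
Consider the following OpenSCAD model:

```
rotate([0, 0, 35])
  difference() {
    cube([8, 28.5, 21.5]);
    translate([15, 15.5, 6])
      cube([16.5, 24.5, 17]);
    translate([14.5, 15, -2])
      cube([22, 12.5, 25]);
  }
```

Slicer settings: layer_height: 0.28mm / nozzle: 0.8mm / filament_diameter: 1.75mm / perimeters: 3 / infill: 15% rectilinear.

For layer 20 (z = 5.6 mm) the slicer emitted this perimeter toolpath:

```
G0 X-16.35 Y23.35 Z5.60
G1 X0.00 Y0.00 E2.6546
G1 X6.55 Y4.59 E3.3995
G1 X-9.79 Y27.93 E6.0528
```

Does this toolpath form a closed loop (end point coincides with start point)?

Start point (G0): (-16.35, 23.35). End point (last G1): the path does not return to the start — open.

no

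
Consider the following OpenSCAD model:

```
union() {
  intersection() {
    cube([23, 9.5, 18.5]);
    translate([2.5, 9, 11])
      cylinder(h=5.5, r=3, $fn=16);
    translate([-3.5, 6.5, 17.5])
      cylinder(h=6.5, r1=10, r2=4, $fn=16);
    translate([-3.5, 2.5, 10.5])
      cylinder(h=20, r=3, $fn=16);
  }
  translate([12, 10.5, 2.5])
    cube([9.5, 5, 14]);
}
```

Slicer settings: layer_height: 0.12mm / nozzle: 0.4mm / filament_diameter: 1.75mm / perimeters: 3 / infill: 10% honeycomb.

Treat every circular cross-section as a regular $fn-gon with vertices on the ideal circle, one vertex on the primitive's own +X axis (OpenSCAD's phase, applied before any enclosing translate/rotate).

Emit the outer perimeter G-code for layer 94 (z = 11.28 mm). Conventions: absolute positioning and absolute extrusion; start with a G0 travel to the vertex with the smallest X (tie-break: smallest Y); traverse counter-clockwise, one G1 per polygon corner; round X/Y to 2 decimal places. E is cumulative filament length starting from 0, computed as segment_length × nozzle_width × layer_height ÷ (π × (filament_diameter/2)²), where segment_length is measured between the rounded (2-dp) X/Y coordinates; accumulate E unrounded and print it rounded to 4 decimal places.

G0 X12.00 Y10.50 Z11.28
G1 X21.50 Y10.50 E0.1896
G1 X21.50 Y15.50 E0.2894
G1 X12.00 Y15.50 E0.4789
G1 X12.00 Y10.50 E0.5787

At z = 11.28 mm: the 23×9.5 cube contributes its full rectangle; the r=3 cylinder at (2.5, 9) contributes a regular 16-gon of circumradius 3; the cone at (-3.5, 6.5) is absent (z outside [17.5, 24]); the r=3 cylinder at (-3.5, 2.5) contributes a regular 16-gon of circumradius 3; Taking the intersection: at least one operand is absent at this height, so nothing remains; the cube at (12, 10.5) (footprint 9.5×5) is included at this height; Combining (union): only the 9.5×5 cube at (12, 10.5) is present, so the union is just that shape — 1 connected region. The outline is a single polygon with 4 vertices. Extrusion per mm of travel: 0.4 × 0.12 / (π × 0.875²) = 0.019956. Accumulating E over each segment gives final E = 0.5787.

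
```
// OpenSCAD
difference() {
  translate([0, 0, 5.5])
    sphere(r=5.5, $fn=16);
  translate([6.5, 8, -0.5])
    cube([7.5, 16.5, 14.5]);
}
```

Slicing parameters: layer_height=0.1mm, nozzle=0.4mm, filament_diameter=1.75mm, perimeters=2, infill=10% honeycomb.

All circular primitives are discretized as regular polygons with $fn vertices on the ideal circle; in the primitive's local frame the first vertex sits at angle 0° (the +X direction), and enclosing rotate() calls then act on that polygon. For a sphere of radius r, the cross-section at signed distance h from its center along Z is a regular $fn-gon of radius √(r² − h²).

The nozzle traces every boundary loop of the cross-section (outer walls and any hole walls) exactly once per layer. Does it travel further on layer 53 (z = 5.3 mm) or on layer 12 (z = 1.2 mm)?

layer 53 (z = 5.3 mm)

Layer 53 (z = 5.3): the r=5.5 sphere contributes a regular 16-gon of circumradius √(5.5²−0.2²) = 5.496 (perimeter = 2·16·5.496·sin(180°/16) = 34.31 mm); the 7.5×16.5 cube at (6.5, 8) contributes its full rectangle (perimeter 48.00 mm); After the difference (first − rest): starting from the r=5.5 sphere, the 7.5×16.5 cube at (6.5, 8) misses the remaining region (no effect) — boundary = 34.31 mm. So its perimeter = 34.31 mm. Layer 12 (z = 1.2): the r=5.5 sphere slices to a regular 16-gon of circumradius 3.429 (√(r²−h²) with h=4.3 from center) (perimeter = 2·16·3.429·sin(180°/16) = 21.41 mm); the 7.5×16.5 cube at (6.5, 8) contributes its full rectangle (perimeter 48.00 mm); Taking the first minus the rest: starting from the r=5.5 sphere, the 7.5×16.5 cube at (6.5, 8) misses the remaining region (no effect) — boundary = 21.41 mm. So its perimeter = 21.41 mm. Layer 53 is larger (34.31 vs 21.41 mm).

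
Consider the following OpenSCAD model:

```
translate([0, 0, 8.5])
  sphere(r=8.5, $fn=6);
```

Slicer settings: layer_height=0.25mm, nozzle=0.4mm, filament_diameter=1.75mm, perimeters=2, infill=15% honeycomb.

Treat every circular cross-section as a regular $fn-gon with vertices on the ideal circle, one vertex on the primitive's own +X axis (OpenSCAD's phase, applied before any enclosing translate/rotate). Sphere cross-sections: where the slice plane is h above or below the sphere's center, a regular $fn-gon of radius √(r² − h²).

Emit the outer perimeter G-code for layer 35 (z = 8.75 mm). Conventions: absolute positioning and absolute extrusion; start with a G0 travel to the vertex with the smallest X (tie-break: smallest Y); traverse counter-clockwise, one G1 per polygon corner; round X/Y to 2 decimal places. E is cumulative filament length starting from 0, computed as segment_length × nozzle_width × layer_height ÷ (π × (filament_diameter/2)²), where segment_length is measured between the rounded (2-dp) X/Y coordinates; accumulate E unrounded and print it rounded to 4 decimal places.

G0 X-8.50 Y0.00 Z8.75
G1 X-4.25 Y-7.36 E0.3533
G1 X4.25 Y-7.36 E0.7067
G1 X8.50 Y0.00 E1.0601
G1 X4.25 Y7.36 E1.4134
G1 X-4.25 Y7.36 E1.7668
G1 X-8.50 Y0.00 E2.1202

At z = 8.75 mm: the r=8.5 sphere slices to a regular 6-gon of circumradius 8.496 (√(r²−h²) with h=0.25 from center). The outline is a single polygon with 6 vertices. Extrusion per mm of travel: 0.4 × 0.25 / (π × 0.875²) = 0.041575. Accumulating E over each segment gives final E = 2.1202.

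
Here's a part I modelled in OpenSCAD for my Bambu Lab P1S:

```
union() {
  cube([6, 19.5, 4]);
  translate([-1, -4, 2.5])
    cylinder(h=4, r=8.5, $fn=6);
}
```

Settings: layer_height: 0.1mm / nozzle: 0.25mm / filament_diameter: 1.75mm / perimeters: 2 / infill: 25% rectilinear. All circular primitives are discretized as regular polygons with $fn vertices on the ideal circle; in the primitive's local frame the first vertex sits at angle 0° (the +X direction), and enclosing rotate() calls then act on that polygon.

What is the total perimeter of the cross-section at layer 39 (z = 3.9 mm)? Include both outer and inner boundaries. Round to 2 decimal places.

86.32 mm

At z = 3.9 mm: the cube (footprint 6×19.5) is included at this height (perimeter 51.00 mm); the r=8.5 cylinder at (-1, -4) gives a regular 6-gon of circumradius 8.5 (constant along its height) (perimeter = 2·6·8.500·sin(180°/6) = 51.00 mm); Taking the union: the regions partially overlap (shared area 14.19 mm²), so the edge portions inside another operand are dropped and the merged outline is re-measured after clipping — boundary = 86.32 mm. Overall, the cross-section is a single solid region. Total boundary length (outer) = 86.32 mm.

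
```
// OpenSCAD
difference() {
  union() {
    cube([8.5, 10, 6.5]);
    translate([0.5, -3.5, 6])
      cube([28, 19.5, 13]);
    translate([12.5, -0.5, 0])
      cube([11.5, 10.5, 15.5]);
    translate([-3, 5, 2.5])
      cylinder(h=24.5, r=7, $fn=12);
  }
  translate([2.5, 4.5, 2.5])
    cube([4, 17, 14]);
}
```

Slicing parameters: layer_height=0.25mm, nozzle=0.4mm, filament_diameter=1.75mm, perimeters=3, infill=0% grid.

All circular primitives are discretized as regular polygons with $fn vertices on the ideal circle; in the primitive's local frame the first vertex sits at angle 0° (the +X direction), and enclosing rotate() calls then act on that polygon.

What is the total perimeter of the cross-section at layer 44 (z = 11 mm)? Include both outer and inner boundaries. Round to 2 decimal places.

At z = 11 mm: the cube does not reach this height (z outside [0, 6.5]); the cube at (0.5, -3.5) is present — its section is the full 28×19.5 rectangle (perimeter 95.00 mm); the cube at (12.5, -0.5) (footprint 11.5×10.5) is included at this height (perimeter 44.00 mm); the r=7 cylinder at (-3, 5) contributes a regular 12-gon of circumradius 7 (perimeter = 2·12·7.000·sin(180°/12) = 43.48 mm); Merging all regions: the regions partially overlap (shared area 148.53 mm²), so the edge portions inside another operand are dropped and the merged outline is re-measured after clipping — boundary = 111.86 mm; the cube at (2.5, 4.5) (footprint 4×17) is included at this height (perimeter 42.00 mm); Taking the first minus the rest: starting from the result so far, the 4×17 cube at (2.5, 4.5) partially overlaps it — only the 46.00 mm² overlap (of its 68.00 mm²) is removed, clipping the outline — boundary = 134.86 mm. Overall, the cross-section is a single solid region. Total boundary length (outer) = 134.86 mm.

134.86 mm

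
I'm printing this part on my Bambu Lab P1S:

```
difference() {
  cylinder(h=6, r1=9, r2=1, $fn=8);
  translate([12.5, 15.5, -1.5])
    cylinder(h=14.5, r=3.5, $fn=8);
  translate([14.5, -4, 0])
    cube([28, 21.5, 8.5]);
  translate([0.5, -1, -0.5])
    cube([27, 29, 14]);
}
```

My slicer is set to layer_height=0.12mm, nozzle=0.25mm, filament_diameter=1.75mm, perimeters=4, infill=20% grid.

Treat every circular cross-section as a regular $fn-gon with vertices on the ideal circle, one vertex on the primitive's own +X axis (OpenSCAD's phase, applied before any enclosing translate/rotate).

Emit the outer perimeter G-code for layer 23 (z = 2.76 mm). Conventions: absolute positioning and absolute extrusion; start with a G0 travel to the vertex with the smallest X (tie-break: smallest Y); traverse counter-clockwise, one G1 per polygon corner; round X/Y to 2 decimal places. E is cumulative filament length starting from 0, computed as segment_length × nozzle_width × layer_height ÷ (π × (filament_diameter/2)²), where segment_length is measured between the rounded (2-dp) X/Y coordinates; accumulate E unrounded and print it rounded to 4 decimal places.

G0 X-5.32 Y0.00 Z2.76
G1 X-3.76 Y-3.76 E0.0508
G1 X0.00 Y-5.32 E0.1015
G1 X3.76 Y-3.76 E0.1523
G1 X4.91 Y-1.00 E0.1896
G1 X0.50 Y-1.00 E0.2446
G1 X0.50 Y5.11 E0.3208
G1 X0.00 Y5.32 E0.3276
G1 X-3.76 Y3.76 E0.3784
G1 X-5.32 Y0.00 E0.4291

At z = 2.76 mm: the cone: at t=0.460 of its height the radius interpolates to r₁+(r₂−r₁)t = 5.320, giving a regular 8-gon of that circumradius; the r=3.5 cylinder at (12.5, 15.5) gives a regular 8-gon of circumradius 3.5 (constant along its height); the 28×21.5 cube at (14.5, -4) contributes its full rectangle; the 27×29 cube at (0.5, -1) contributes its full rectangle; Subtracting the remaining from the first: starting from the cone, the r=3.5 cylinder at (12.5, 15.5) misses the remaining region (no effect); the 28×21.5 cube at (14.5, -4) misses the remaining region (no effect); the 27×29 cube at (0.5, -1) partially overlaps it — only the 22.02 mm² overlap (of its 783.00 mm²) is removed, clipping the outline — 1 connected region. The outline is a single polygon with 9 vertices. Extrusion per mm of travel: 0.25 × 0.12 / (π × 0.875²) = 0.012473. Accumulating E over each segment gives final E = 0.4291.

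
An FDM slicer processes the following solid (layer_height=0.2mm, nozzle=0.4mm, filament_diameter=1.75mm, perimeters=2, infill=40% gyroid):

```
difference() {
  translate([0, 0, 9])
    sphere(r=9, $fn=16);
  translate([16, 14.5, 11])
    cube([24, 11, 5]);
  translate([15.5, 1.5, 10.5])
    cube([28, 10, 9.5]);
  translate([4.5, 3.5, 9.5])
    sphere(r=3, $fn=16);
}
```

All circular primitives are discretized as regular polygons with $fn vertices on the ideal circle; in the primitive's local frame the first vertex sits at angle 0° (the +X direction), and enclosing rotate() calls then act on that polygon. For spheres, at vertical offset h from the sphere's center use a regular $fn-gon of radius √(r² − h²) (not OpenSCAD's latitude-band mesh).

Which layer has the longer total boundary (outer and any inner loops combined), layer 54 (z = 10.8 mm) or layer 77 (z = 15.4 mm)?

Layer 54 (z = 10.8): the sphere: section is a regular 16-gon, circumradius = √(r²−h²) = √(9²−1.8²) = 8.818 (perimeter = 2·16·8.818·sin(180°/16) = 55.05 mm); the cube at (16, 14.5) is not intersected at this z (z outside [11, 16]); the cube at (15.5, 1.5) is present — its section is the full 28×10 rectangle (perimeter 76.00 mm); the r=3 sphere at (4.5, 3.5) contributes a regular 16-gon of circumradius √(3²−1.3²) = 2.704 (perimeter = 2·16·2.704·sin(180°/16) = 16.88 mm); Subtracting the remaining from the first: starting from the r=9 sphere, the 28×10 cube at (15.5, 1.5) misses the remaining region (no effect); the r=3 sphere at (4.5, 3.5) lies wholly inside it (removes its full 22.38 mm² and its 16.88 mm outline becomes a hole wall) — boundary (outer + 1 inner loop) = 71.93 mm. So its perimeter = 71.93 mm. Layer 77 (z = 15.4): the r=9 sphere slices to a regular 16-gon of circumradius 6.328 (√(r²−h²) with h=6.4 from center) (perimeter = 2·16·6.328·sin(180°/16) = 39.50 mm); the 24×11 cube at (16, 14.5) contributes its full rectangle (perimeter 70.00 mm); the 28×10 cube at (15.5, 1.5) contributes its full rectangle (perimeter 76.00 mm); the sphere at (4.5, 3.5) is not intersected at this z (|z−center|=5.900 > r=3); Taking the first minus the rest: starting from the r=9 sphere, the 24×11 cube at (16, 14.5) misses the remaining region (no effect); the 28×10 cube at (15.5, 1.5) misses the remaining region (no effect) — boundary = 39.50 mm. So its perimeter = 39.50 mm. Layer 54 is larger (71.93 vs 39.50 mm).

layer 54 (z = 10.8 mm)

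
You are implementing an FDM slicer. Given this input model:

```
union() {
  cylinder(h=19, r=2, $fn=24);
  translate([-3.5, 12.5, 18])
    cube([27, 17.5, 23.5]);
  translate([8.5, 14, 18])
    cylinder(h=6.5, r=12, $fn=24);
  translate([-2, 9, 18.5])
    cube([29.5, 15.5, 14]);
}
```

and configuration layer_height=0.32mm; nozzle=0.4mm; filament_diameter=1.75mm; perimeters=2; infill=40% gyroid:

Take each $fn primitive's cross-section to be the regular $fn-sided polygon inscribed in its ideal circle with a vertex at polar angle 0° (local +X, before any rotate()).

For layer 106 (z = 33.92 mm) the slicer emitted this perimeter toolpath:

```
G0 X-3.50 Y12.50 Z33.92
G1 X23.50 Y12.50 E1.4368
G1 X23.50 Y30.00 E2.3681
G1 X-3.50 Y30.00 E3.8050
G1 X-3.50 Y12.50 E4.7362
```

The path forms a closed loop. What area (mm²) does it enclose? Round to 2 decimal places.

Apply the shoelace formula to the sequence of (X, Y) vertices; enclosed area = 472.50 mm².

472.50 mm²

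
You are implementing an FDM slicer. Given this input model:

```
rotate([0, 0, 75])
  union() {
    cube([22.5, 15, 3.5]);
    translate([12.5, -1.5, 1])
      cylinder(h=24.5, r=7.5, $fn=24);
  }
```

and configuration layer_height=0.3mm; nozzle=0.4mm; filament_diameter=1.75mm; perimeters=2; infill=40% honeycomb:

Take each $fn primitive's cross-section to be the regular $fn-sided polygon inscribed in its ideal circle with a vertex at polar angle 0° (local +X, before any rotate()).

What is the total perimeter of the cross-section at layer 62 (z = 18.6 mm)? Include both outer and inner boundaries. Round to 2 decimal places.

At z = 18.6 mm: the cube does not reach this height (z outside [0, 3.5]); the r=7.5 cylinder at (12.5, -1.5) gives a regular 24-gon of circumradius 7.5 (constant along its height) (perimeter = 2·24·7.500·sin(180°/24) = 46.99 mm); Merging all regions: only the r=7.5 cylinder at (12.5, -1.5) is present, so the union is just that shape — boundary = 46.99 mm; (whole slice rotated 75° about Z — lengths, areas and connectivity unchanged). Overall, the cross-section is a single solid region. Total boundary length (outer) = 46.99 mm.

46.99 mm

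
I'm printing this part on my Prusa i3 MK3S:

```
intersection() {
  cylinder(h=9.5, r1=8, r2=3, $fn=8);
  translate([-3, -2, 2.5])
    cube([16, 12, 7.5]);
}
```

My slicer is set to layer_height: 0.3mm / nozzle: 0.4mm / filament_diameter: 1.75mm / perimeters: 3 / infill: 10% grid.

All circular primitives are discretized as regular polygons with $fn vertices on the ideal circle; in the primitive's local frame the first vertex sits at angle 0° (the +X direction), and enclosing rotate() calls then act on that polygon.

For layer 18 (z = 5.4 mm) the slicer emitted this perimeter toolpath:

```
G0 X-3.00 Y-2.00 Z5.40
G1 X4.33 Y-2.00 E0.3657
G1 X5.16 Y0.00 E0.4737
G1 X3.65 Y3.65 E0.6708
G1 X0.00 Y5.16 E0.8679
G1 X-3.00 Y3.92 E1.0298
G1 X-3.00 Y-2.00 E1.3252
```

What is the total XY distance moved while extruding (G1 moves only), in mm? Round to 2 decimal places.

Sum the Euclidean lengths of each G1 segment: total = 26.56 mm.

26.56 mm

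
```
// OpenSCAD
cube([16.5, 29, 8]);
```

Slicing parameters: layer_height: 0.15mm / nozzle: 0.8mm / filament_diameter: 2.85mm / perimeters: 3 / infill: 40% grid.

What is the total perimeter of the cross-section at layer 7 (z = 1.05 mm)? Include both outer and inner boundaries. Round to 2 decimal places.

At z = 1.05 mm: the cube (footprint 16.5×29) is included at this height (perimeter 91.00 mm). Overall, the cross-section is a single solid region. Total boundary length (outer) = 91.00 mm.

91.00 mm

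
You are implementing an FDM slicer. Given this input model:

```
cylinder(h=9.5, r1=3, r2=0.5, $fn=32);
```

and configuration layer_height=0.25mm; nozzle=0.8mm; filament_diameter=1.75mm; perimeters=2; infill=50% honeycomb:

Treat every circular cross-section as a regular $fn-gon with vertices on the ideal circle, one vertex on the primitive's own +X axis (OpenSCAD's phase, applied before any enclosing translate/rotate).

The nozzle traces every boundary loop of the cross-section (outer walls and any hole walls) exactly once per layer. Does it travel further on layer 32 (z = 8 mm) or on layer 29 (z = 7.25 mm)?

Layer 32 (z = 8): the cone: at t=0.842 of its height the radius interpolates to r₁+(r₂−r₁)t = 0.895, giving a regular 32-gon of that circumradius (perimeter = 2·32·0.895·sin(180°/32) = 5.61 mm). So its perimeter = 5.61 mm. Layer 29 (z = 7.25): the cone contributes a regular 32-gon of circumradius 1.092 (interpolated between r1=3 and r2=0.5 at t=0.763) (perimeter = 2·32·1.092·sin(180°/32) = 6.85 mm). So its perimeter = 6.85 mm. Layer 29 is larger (6.85 vs 5.61 mm).

layer 29 (z = 7.25 mm)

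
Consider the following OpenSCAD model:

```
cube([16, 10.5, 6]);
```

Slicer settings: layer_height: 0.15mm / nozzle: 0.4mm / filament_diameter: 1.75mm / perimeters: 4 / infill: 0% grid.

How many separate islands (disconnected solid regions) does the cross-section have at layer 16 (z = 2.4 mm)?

At z = 2.4 mm: the 16×10.5 cube contributes its full rectangle. Overall, the cross-section is a single solid region. Island count = 1.

1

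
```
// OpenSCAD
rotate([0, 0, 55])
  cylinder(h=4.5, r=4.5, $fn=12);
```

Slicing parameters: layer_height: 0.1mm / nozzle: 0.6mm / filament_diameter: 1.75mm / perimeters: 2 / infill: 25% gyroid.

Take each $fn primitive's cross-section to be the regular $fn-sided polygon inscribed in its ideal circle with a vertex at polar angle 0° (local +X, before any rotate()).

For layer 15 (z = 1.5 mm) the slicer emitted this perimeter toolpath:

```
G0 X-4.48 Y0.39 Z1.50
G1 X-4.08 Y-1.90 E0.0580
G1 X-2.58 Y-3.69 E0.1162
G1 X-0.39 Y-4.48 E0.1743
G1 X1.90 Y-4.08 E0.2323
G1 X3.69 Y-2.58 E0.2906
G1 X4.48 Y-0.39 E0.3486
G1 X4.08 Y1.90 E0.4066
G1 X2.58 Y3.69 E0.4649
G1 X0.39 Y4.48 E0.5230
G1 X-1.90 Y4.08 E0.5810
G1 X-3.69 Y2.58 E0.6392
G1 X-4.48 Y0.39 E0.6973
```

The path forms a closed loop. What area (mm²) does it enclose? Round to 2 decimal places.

Apply the shoelace formula to the sequence of (X, Y) vertices; enclosed area = 60.75 mm².

60.75 mm²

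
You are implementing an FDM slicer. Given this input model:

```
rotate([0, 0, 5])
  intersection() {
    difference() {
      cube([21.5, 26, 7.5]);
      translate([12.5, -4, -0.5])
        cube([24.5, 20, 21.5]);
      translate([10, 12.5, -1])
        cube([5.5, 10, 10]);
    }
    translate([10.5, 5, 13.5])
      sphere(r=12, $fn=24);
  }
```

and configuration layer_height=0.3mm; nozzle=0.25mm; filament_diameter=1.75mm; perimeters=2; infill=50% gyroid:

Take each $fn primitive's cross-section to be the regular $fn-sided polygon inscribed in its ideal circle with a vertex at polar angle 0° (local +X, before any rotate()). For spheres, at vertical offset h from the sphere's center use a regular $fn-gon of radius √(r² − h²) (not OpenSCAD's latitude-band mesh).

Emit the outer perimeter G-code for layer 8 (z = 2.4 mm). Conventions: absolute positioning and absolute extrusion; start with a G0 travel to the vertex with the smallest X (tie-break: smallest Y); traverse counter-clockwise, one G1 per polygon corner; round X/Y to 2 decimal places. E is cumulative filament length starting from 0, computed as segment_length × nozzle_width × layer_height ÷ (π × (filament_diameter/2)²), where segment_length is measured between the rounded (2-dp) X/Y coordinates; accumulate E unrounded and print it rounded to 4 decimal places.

At z = 2.4 mm: the cube (footprint 21.5×26) is included at this height; the cube at (12.5, -4) is present — its section is the full 24.5×20 rectangle; the 5.5×10 cube at (10, 12.5) contributes its full rectangle; Taking the first minus the rest: starting from the 21.5×26 cube, the 24.5×20 cube at (12.5, -4) partially overlaps it — only the 144.00 mm² overlap (of its 490.00 mm²) is removed, clipping the outline; the 5.5×10 cube at (10, 12.5) partially overlaps it — only the 44.50 mm² overlap (of its 55.00 mm²) is removed, clipping the outline — 1 connected region; the sphere at (10.5, 5): section is a regular 24-gon, circumradius = √(r²−h²) = √(12²−11.1²) = 4.560; Taking the intersection: the r=12 sphere at (10.5, 5) partially overlaps that combined region; clipping to the common part keeps 49.81 mm² — 1 connected region; (whole slice rotated 5° about Z — lengths, areas and connectivity unchanged). The outline is a single polygon with 17 vertices. Extrusion per mm of travel: 0.25 × 0.3 / (π × 0.875²) = 0.031181. Accumulating E over each segment gives final E = 0.8285.

G0 X5.48 Y5.50 Z2.40
G1 X5.74 Y4.34 E0.0371
G1 X6.29 Y3.28 E0.0743
G1 X7.09 Y2.40 E0.1114
G1 X8.10 Y1.76 E0.1487
G1 X9.23 Y1.41 E0.1856
G1 X10.42 Y1.35 E0.2227
G1 X11.58 Y1.61 E0.2598
G1 X12.37 Y2.02 E0.2875
G1 X11.66 Y10.12 E0.5411
G1 X10.82 Y10.39 E0.5686
G1 X9.63 Y10.44 E0.6057
G1 X8.46 Y10.18 E0.6431
G1 X7.41 Y9.63 E0.6801
G1 X6.53 Y8.83 E0.7171
G1 X5.89 Y7.82 E0.7544
G1 X5.53 Y6.69 E0.7914
G1 X5.48 Y5.50 E0.8285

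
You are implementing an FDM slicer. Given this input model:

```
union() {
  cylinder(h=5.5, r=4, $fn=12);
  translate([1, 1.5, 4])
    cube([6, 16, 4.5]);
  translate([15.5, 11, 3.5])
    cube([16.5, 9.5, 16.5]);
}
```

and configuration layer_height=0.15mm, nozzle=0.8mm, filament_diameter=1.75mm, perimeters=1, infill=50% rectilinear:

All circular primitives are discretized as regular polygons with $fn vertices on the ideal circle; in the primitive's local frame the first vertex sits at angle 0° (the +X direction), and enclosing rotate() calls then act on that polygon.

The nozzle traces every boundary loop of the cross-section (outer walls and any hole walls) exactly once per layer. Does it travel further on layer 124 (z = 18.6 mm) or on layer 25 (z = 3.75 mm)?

Layer 124 (z = 18.6): the cylinder is not intersected at this z (z outside [0, 5.5]); the cube at (1, 1.5) is absent (z outside [4, 8.5]); the cube at (15.5, 11) is present — its section is the full 16.5×9.5 rectangle (perimeter 52.00 mm); Merging all regions: only the 16.5×9.5 cube at (15.5, 11) is present, so the union is just that shape — boundary = 52.00 mm. So its perimeter = 52.00 mm. Layer 25 (z = 3.75): the r=4 cylinder contributes a regular 12-gon of circumradius 4 (perimeter = 2·12·4.000·sin(180°/12) = 24.85 mm); the cube at (1, 1.5) is absent (z outside [4, 8.5]); the 16.5×9.5 cube at (15.5, 11) contributes its full rectangle (perimeter 52.00 mm); Merging all regions: the 2 present regions are separate (no shared area or edge), so areas and boundary lengths simply add and each stays a separate island — boundary = 76.85 mm. So its perimeter = 76.85 mm. Layer 25 is larger (76.85 vs 52.00 mm).

layer 25 (z = 3.75 mm)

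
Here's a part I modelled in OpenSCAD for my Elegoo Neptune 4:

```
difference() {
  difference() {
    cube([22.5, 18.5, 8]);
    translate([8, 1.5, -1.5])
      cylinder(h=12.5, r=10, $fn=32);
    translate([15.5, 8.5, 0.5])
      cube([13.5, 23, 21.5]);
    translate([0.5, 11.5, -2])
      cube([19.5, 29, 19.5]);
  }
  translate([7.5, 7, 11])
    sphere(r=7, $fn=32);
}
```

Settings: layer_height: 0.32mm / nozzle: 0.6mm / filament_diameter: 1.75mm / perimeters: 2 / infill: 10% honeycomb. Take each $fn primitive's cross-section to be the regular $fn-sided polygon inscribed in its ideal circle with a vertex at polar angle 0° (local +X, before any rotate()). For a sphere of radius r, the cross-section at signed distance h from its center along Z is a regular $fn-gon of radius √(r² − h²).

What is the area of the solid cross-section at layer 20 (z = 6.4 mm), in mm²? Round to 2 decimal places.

64.81 mm²

At z = 6.4 mm: the cube is present — its section is the full 22.5×18.5 rectangle (area 416.25 mm²); the r=10 cylinder at (8, 1.5) gives a regular 32-gon of circumradius 10 (constant along its height) (area = (32/2)·10.000²·sin(360°/32) = 312.14 mm²); the cube at (15.5, 8.5) (footprint 13.5×23) is included at this height (area 310.50 mm²); the cube at (0.5, 11.5) (footprint 19.5×29) is included at this height (area 565.50 mm²); Taking the first minus the rest: starting from the 22.5×18.5 cube (416.25 mm²), the r=10 cylinder at (8, 1.5) partially overlaps it — only the 174.99 mm² overlap (of its 312.14 mm²) is removed, clipping the outline; the 13.5×23 cube at (15.5, 8.5) partially overlaps it — only the 70.00 mm² overlap (of its 310.50 mm²) is removed, clipping the outline; the 19.5×29 cube at (0.5, 11.5) partially overlaps it — only the 105.00 mm² overlap (of its 565.50 mm²) is removed, clipping the outline — area = 66.26 mm²; the r=7 sphere at (7.5, 7) contributes a regular 32-gon of circumradius √(7²−4.6²) = 5.276 (area = (32/2)·5.276²·sin(360°/32) = 86.90 mm²); Subtracting the remaining from the first: starting from that combined region (66.26 mm²), the r=7 sphere at (7.5, 7) partially overlaps it — only the 1.45 mm² overlap (of its 86.90 mm²) is removed, clipping the outline — area = 64.81 mm². Overall, the cross-section has 2 separate islands. Net area = 64.81 mm².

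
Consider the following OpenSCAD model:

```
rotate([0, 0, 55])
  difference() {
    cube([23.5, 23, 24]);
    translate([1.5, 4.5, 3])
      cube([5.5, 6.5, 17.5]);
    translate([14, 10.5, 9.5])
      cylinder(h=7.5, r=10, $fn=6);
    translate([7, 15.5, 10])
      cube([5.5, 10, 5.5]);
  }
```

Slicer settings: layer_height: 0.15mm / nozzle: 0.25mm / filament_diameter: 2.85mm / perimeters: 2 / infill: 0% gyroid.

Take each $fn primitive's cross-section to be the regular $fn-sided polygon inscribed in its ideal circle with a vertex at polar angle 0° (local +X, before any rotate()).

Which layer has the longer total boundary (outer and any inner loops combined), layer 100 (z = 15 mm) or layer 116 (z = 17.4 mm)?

layer 100 (z = 15 mm)

Layer 100 (z = 15): the cube (footprint 23.5×23) is included at this height (perimeter 93.00 mm); the cube at (1.5, 4.5) (footprint 5.5×6.5) is included at this height (perimeter 24.00 mm); the r=10 cylinder at (14, 10.5) gives a regular 6-gon of circumradius 10 (constant along its height) (perimeter = 2·6·10.000·sin(180°/6) = 60.00 mm); the cube at (7, 15.5) (footprint 5.5×10) is included at this height (perimeter 31.00 mm); Taking the first minus the rest: starting from the 23.5×23 cube, the 5.5×6.5 cube at (1.5, 4.5) lies wholly inside it (removes its full 35.75 mm² and its 24.00 mm outline becomes a hole wall); the r=10 cylinder at (14, 10.5) partially overlaps it — only the 250.15 mm² overlap (of its 259.81 mm²) is removed, clipping the outline; the 5.5×10 cube at (7, 15.5) partially overlaps it — only the 24.58 mm² overlap (of its 55.00 mm²) is removed, clipping the outline — boundary = 156.43 mm; (rotated 55° about Z; rotation is an isometry so areas/perimeters/island counts are preserved). So its perimeter = 156.43 mm. Layer 116 (z = 17.4): the cube is present — its section is the full 23.5×23 rectangle (perimeter 93.00 mm); the cube at (1.5, 4.5) is present — its section is the full 5.5×6.5 rectangle (perimeter 24.00 mm); the cylinder at (14, 10.5) is absent (z outside [9.5, 17]); the cube at (7, 15.5) is not intersected at this z (z outside [10, 15.5]); After the difference (first − rest): starting from the 23.5×23 cube, the 5.5×6.5 cube at (1.5, 4.5) lies wholly inside it (removes its full 35.75 mm² and its 24.00 mm outline becomes a hole wall) — boundary (outer + 1 inner loop) = 117.00 mm; (whole slice rotated 55° about Z — lengths, areas and connectivity unchanged). So its perimeter = 117.00 mm. Layer 100 is larger (156.43 vs 117.00 mm).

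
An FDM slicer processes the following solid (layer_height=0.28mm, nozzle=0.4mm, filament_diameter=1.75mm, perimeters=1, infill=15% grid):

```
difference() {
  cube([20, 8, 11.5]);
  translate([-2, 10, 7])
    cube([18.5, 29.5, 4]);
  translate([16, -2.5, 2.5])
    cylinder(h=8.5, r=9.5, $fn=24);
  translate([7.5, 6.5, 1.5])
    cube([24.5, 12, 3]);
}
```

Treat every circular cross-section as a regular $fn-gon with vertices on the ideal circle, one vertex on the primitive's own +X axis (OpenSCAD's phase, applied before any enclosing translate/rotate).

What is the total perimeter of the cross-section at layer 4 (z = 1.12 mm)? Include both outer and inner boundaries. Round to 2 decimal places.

At z = 1.12 mm: the cube is present — its section is the full 20×8 rectangle (perimeter 56.00 mm); the cube at (-2, 10) is absent (z outside [7, 11]); the cylinder at (16, -2.5) is not intersected at this z (z outside [2.5, 11]); the cube at (7.5, 6.5) is not intersected at this z (z outside [1.5, 4.5]); Taking the first minus the rest: none of the subtracted shapes is present at this height, so the 20×8 cube is unchanged — boundary = 56.00 mm. Overall, the cross-section is a single solid region. Total boundary length (outer) = 56.00 mm.

56.00 mm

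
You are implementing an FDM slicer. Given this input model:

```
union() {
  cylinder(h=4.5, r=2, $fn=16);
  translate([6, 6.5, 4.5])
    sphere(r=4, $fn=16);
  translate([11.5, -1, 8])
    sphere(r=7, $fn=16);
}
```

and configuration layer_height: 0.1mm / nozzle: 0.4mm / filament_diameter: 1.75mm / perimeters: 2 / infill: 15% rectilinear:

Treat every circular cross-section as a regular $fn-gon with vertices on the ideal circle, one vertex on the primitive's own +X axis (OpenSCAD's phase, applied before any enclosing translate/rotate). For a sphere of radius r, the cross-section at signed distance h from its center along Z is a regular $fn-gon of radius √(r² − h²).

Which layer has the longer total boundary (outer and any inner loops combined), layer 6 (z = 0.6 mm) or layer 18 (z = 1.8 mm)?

layer 18 (z = 1.8 mm)

Layer 6 (z = 0.6): the r=2 cylinder contributes a regular 16-gon of circumradius 2 (perimeter = 2·16·2.000·sin(180°/16) = 12.49 mm); the r=4 sphere at (6, 6.5) slices to a regular 16-gon of circumradius 0.889 (√(r²−h²) with h=3.9 from center) (perimeter = 2·16·0.889·sin(180°/16) = 5.55 mm); the sphere at (11.5, -1) does not reach this height (|z−center|=7.400 > r=7); Combining (union): the 2 present regions are separate (no shared area or edge), so areas and boundary lengths simply add and each stays a separate island — boundary = 18.03 mm. So its perimeter = 18.03 mm. Layer 18 (z = 1.8): the cylinder: section is a regular 16-gon, circumradius r=2 (perimeter = 2·16·2.000·sin(180°/16) = 12.49 mm); the r=4 sphere at (6, 6.5) slices to a regular 16-gon of circumradius 2.951 (√(r²−h²) with h=2.7 from center) (perimeter = 2·16·2.951·sin(180°/16) = 18.42 mm); the sphere at (11.5, -1): section is a regular 16-gon, circumradius = √(r²−h²) = √(7²−6.2²) = 3.250 (perimeter = 2·16·3.250·sin(180°/16) = 20.29 mm); Taking the union: the 3 present regions are separate (no shared area or edge), so areas and boundary lengths simply add and each stays a separate island — boundary = 51.20 mm. So its perimeter = 51.20 mm. Layer 18 is larger (51.20 vs 18.03 mm).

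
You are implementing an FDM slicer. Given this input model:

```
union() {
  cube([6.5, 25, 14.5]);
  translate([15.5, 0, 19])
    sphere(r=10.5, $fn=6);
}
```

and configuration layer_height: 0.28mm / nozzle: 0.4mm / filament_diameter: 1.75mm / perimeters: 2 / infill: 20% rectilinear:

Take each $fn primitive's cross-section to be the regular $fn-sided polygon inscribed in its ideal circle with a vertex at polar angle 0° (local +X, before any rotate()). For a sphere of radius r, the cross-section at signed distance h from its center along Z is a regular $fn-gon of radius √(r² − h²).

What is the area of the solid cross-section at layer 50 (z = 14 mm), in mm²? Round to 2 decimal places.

At z = 14 mm: the 6.5×25 cube contributes its full rectangle (area 162.50 mm²); the r=10.5 sphere at (15.5, 0) slices to a regular 6-gon of circumradius 9.233 (√(r²−h²) with h=5 from center) (area = (6/2)·9.233²·sin(360°/6) = 221.49 mm²); Taking the union: the regions partially overlap — summed areas 383.99 mm² minus the doubly-counted overlap 0.05 mm² gives 383.94 mm² — area = 383.94 mm². Overall, the cross-section is a single solid region. Net area = 383.94 mm².

383.94 mm²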